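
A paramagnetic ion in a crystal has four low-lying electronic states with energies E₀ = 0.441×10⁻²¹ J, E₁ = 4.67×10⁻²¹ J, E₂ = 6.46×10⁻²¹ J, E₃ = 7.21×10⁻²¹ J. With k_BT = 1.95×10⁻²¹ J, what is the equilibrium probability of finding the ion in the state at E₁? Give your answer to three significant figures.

0.0960

Eᵢ/kT = 0.22615, 2.3949, 3.3128, 3.6974.
Z = Σ e^(−Eᵢ/kT) = e^(−0.22615) + e^(−2.3949) + e^(−3.3128) + e^(−3.6974) = 0.79760 + 0.091182 + 0.036414 + 0.024788 = 0.94998.
P₁ = e^(−E₁/kT) / Z = 0.091182/0.94998 = 0.0960.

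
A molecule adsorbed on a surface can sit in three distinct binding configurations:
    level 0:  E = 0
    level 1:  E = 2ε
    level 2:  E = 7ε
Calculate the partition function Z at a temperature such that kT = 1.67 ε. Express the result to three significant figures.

Eᵢ/kT = 0, 1.1976, 4.1916.
Z = Σ e^(−Eᵢ/kT) = e^(−0) + e^(−1.1976) + e^(−4.1916) = 1.0000 + 0.30192 + 0.015122 = 1.3170.

Z = 1.32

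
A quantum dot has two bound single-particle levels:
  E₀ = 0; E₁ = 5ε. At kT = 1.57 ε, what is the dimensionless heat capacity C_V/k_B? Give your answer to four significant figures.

0.3871

Eᵢ/kT = 0, 3.18471.
Z = Σ e^(−Eᵢ/kT) = e^(−0) + e^(−3.18471) = 1.00000 + 0.0413902 = 1.04139.
⟨E⟩ = 0.198726 ε, ⟨E²⟩ = 0.993629 ε².
C_V/k_B = (⟨E²⟩ − ⟨E⟩²)/(kT)² = (0.993629 − 0.0394920)/2.46490 = 0.3871.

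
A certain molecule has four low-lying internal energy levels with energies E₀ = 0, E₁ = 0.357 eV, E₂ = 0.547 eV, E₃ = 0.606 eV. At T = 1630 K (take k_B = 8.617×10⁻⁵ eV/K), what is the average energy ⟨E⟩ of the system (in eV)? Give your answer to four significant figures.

0.04256 eV

k_BT = 8.617×10⁻⁵ × 1630 K = 0.140457 eV.
Eᵢ/kT = 0, 2.54170, 3.89443, 4.31449.
Z = Σ e^(−Eᵢ/kT) = e^(−0) + e^(−2.54170) + e^(−3.89443) + e^(−4.31449) = 1.00000 + 0.0787324 + 0.0203550 + 0.0133734 = 1.11246.
⟨E⟩ = Σ Eᵢ e^(−Eᵢ/kT) / Z = (0·1.00000 + 0.357·0.0787324 + 0.547·0.0203550 + 0.606·0.0133734) / 1.11246 = 0.04256 eV.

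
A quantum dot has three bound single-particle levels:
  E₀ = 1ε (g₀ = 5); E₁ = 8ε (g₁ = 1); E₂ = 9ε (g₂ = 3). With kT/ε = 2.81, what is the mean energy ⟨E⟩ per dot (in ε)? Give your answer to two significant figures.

1.4 ε

Eᵢ/kT = 0.3559, 2.847, 3.203.
Z = Σ gᵢe^(−Eᵢ/kT) = 5·e^(−0.3559) + 1·e^(−2.847) + 3·e^(−3.203) = 3.503 + 0.05802 + 0.1219 = 3.683.
⟨E⟩ = Σ Eᵢ gᵢe^(−Eᵢ/kT) / Z = (1·3.503 + 8·0.05802 + 9·0.1219) / 3.683 = 1.4 ε.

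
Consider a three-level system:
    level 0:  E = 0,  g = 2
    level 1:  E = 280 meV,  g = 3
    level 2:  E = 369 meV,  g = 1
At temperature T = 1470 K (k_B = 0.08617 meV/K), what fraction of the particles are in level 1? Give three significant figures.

k_BT = 0.08617 × 1470 K = 126.67 meV.
Eᵢ/kT = 0, 2.2105, 2.9131.
Z = Σ gᵢe^(−Eᵢ/kT) = 2·e^(−0) + 3·e^(−2.2105) + 1·e^(−2.9131) = 2.0000 + 0.32894 + 0.054307 = 2.3832.
P₁ = g₁ e^(−E₁/kT) / Z = 0.32894/2.3832 = 0.138.

0.138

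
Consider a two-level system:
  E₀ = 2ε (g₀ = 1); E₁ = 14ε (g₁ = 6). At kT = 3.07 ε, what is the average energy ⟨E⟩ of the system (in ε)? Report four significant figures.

3.289 ε

Eᵢ/kT = 0.651466, 4.56026.
Z = Σ gᵢe^(−Eᵢ/kT) = 1·e^(−0.651466) + 6·e^(−4.56026) = 0.521281 + 0.0627560 = 0.584037.
⟨E⟩ = Σ Eᵢ gᵢe^(−Eᵢ/kT) / Z = (2·0.521281 + 14·0.0627560) / 0.584037 = 3.289 ε.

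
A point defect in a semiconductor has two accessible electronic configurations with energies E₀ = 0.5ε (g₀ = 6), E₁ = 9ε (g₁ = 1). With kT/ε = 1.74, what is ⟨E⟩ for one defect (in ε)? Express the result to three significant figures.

0.511 ε

Eᵢ/kT = 0.28736, 5.1724.
Z = Σ gᵢe^(−Eᵢ/kT) = 6·e^(−0.28736) + 1·e^(−5.1724) = 4.5014 + 0.0056709 = 4.5071.
⟨E⟩ = Σ Eᵢ gᵢe^(−Eᵢ/kT) / Z = (0.5·4.5014 + 9·0.0056709) / 4.5071 = 0.511 ε.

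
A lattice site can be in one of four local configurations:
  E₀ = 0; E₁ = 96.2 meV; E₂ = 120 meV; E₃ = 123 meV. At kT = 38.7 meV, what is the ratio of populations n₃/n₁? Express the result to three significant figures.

0.500

n₃/n₁ = exp[−(E₃−E₁)/kT] = exp(−(26.8 meV)/(38.7 meV)) = exp(-0.69251) = 0.500.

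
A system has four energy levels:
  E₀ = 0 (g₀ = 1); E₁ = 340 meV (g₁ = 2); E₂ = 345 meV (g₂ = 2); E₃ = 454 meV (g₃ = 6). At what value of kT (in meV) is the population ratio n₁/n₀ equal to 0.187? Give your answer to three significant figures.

143 meV

n₁/n₀ = (g₁/g₀) exp[−(E₁−E₀)/kT] = 0.187.
⇒ (E₁−E₀)/kT = ln((2/1)/0.187) = ln(10.695) = 2.3698.
kT = 340 meV / 2.3698 = 143 meV.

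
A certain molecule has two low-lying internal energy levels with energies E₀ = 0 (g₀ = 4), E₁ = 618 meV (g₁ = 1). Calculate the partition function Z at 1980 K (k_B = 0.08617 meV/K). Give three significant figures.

k_BT = 0.08617 × 1980 K = 170.62 meV.
Eᵢ/kT = 0, 3.6221.
Z = Σ gᵢe^(−Eᵢ/kT) = 4·e^(−0) + 1·e^(−3.6221) = 4.0000 + 0.026726 = 4.0267.

Z = 4.03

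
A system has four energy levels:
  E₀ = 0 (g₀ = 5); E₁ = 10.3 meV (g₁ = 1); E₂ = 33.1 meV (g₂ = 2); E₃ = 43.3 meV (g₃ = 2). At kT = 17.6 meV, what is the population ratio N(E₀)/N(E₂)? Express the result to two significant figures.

n₀/n₂ = (g₀/g₂) exp[−(E₀−E₂)/kT] = (5/2) × exp(−(-33.1 meV)/(17.6 meV)) = (5/2) × exp(1.881) = 16.

16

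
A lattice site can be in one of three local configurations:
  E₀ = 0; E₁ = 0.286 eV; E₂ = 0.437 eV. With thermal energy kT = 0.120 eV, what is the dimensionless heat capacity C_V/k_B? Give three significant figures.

Eᵢ/kT = 0, 2.3833, 3.6417.
Z = Σ e^(−Eᵢ/kT) = e^(−0) + e^(−2.3833) + e^(−3.6417) = 1.0000 + 0.092246 + 0.026208 = 1.1185.
⟨E⟩ = 0.033827 eV, ⟨E²⟩ = 0.011221 eV².
C_V/k_B = (⟨E²⟩ − ⟨E⟩²)/(kT)² = (0.011221 − 0.0011443)/0.014400 = 0.700.

0.700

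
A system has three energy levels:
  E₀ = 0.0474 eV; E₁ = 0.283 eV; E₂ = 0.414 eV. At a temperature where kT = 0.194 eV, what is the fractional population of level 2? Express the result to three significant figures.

Eᵢ/kT = 0.24433, 1.4588, 2.1340.
Z = Σ e^(−Eᵢ/kT) = e^(−0.24433) + e^(−1.4588) + e^(−2.1340) = 0.78323 + 0.23252 + 0.11836 = 1.1341.
P₂ = e^(−E₂/kT) / Z = 0.11836/1.1341 = 0.104.

0.104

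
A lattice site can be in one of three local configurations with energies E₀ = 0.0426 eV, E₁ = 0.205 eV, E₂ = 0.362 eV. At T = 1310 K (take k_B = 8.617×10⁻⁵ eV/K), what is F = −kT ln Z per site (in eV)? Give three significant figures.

k_BT = 8.617×10⁻⁵ × 1310 K = 0.11288 eV.
Eᵢ/kT = 0.37739, 1.8161, 3.2069.
Z = Σ e^(−Eᵢ/kT) = e^(−0.37739) + e^(−1.8161) + e^(−3.2069) = 0.68565 + 0.16266 + 0.040482 = 0.88879.
F = −kT ln Z = −0.11288 × ln(0.88879) = −0.11288 × -0.11789 = 0.0133 eV.

0.0133 eV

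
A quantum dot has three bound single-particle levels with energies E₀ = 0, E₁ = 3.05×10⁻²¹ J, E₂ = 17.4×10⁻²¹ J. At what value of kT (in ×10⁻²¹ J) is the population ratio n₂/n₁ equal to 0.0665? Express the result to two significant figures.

n₂/n₁ = exp[−(E₂−E₁)/kT] = 0.0665.
⇒ (E₂−E₁)/kT = ln(1/0.0665) = ln(15.04) = 2.711.
kT = 14.35 ×10⁻²¹ J / 2.711 = 5.3 ×10⁻²¹ J.

5.3 ×10⁻²¹ J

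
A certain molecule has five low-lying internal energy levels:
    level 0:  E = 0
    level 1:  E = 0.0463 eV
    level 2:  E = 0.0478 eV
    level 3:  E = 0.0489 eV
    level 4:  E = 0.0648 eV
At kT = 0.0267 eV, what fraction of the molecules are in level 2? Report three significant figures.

0.105

Eᵢ/kT = 0, 1.7341, 1.7903, 1.8315, 2.4270.
Z = Σ e^(−Eᵢ/kT) = e^(−0) + e^(−1.7341) + e^(−1.7903) + e^(−1.8315) + e^(−2.4270) = 1.0000 + 0.17656 + 0.16691 + 0.16017 + 0.088301 = 1.5919.
P₂ = e^(−E₂/kT) / Z = 0.16691/1.5919 = 0.105.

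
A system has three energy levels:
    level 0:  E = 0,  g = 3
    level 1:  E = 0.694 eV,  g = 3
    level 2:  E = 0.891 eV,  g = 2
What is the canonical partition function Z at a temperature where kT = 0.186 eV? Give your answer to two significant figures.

Z = 3.1

Eᵢ/kT = 0, 3.731, 4.790.
Z = Σ gᵢe^(−Eᵢ/kT) = 3·e^(−0) + 3·e^(−3.731) + 2·e^(−4.790) = 3.000 + 0.07191 + 0.01662 = 3.089.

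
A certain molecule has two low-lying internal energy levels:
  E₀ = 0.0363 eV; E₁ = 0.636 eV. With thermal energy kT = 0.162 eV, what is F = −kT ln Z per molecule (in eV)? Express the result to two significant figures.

Eᵢ/kT = 0.2241, 3.926.
Z = Σ e^(−Eᵢ/kT) = e^(−0.2241) + e^(−3.926) = 0.7992 + 0.01972 = 0.8189.
F = −kT ln Z = −0.162 × ln(0.8189) = −0.162 × -0.1998 = 0.032 eV.

0.032 eV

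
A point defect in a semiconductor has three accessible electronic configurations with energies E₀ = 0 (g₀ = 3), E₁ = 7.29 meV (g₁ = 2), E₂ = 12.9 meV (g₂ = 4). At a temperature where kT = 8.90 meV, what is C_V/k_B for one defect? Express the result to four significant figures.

Eᵢ/kT = 0, 0.819101, 1.44944.
Z = Σ gᵢe^(−Eᵢ/kT) = 3·e^(−0) + 2·e^(−0.819101) + 4·e^(−1.44944) = 3.00000 + 0.881656 + 0.938807 = 4.82046.
⟨E⟩ = 3.84567 meV, ⟨E²⟩ = 42.1291 meV².
C_V/k_B = (⟨E²⟩ − ⟨E⟩²)/(kT)² = (42.1291 − 14.7892)/79.2100 = 0.3452.

0.3452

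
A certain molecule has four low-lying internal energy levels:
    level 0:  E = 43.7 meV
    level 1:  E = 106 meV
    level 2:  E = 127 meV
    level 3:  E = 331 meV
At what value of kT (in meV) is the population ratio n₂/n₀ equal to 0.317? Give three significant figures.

n₂/n₀ = exp[−(E₂−E₀)/kT] = 0.317.
⇒ (E₂−E₀)/kT = ln(1/0.317) = ln(3.1546) = 1.1489.
kT = 83.3 meV / 1.1489 = 72.5 meV.

72.5 meV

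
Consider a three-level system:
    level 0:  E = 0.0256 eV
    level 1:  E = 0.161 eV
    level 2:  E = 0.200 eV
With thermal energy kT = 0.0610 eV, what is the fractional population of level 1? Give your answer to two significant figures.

Eᵢ/kT = 0.4197, 2.639, 3.279.
Z = Σ e^(−Eᵢ/kT) = e^(−0.4197) + e^(−2.639) + e^(−3.279) = 0.6572 + 0.07143 + 0.03767 = 0.7663.
P₁ = e^(−E₁/kT) / Z = 0.07143/0.7663 = 0.093.

0.093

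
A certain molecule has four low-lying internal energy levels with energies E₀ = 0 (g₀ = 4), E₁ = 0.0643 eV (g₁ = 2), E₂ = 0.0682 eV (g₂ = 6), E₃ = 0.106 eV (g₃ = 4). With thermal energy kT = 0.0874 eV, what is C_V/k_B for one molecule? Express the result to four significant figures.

Eᵢ/kT = 0, 0.735698, 0.780320, 1.21281.
Z = Σ gᵢe^(−Eᵢ/kT) = 4·e^(−0) + 2·e^(−0.735698) + 6·e^(−0.780320) + 4·e^(−1.21281) = 4.00000 + 0.958342 + 2.74956 + 1.18944 = 8.89734.
⟨E⟩ = 0.0421724 eV, ⟨E²⟩ = 0.00338479 eV².
C_V/k_B = (⟨E²⟩ − ⟨E⟩²)/(kT)² = (0.00338479 − 0.00177851)/0.00763876 = 0.2103.

0.2103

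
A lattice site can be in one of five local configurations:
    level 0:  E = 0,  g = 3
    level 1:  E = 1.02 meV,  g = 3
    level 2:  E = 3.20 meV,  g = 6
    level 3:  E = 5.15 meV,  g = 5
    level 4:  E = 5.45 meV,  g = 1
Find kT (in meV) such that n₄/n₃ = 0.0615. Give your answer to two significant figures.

n₄/n₃ = (g₄/g₃) exp[−(E₄−E₃)/kT] = 0.0615.
⇒ (E₄−E₃)/kT = ln((1/5)/0.0615) = ln(3.252) = 1.179.
kT = 0.30 meV / 1.179 = 0.25 meV.

0.25 meV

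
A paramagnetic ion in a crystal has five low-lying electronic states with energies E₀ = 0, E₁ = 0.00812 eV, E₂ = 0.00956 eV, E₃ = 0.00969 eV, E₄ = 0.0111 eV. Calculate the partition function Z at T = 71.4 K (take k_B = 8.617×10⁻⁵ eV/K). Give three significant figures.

k_BT = 8.617×10⁻⁵ × 71.4 K = 0.0061525 eV.
Eᵢ/kT = 0, 1.3198, 1.5538, 1.5750, 1.8041.
Z = Σ e^(−Eᵢ/kT) = e^(−0) + e^(−1.3198) + e^(−1.5538) + e^(−1.5750) + e^(−1.8041) = 1.0000 + 0.26719 + 0.21144 + 0.20701 + 0.16462 = 1.8503.

Z = 1.85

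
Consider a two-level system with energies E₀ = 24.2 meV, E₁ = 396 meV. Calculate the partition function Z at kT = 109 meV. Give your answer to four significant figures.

Eᵢ/kT = 0.222018, 3.63303.
Z = Σ e^(−Eᵢ/kT) = e^(−0.222018) + e^(−3.63303) = 0.800901 + 0.0264360 = 0.827337.

Z = 0.8273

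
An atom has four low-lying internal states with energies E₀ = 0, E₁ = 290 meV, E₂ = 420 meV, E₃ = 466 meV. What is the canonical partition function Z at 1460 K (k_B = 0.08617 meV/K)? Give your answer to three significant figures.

Z = 1.16

k_BT = 0.08617 × 1460 K = 125.81 meV.
Eᵢ/kT = 0, 2.3051, 3.3384, 3.7040.
Z = Σ e^(−Eᵢ/kT) = e^(−0) + e^(−2.3051) + e^(−3.3384) + e^(−3.7040) = 1.0000 + 0.099749 + 0.035494 + 0.024625 = 1.1599.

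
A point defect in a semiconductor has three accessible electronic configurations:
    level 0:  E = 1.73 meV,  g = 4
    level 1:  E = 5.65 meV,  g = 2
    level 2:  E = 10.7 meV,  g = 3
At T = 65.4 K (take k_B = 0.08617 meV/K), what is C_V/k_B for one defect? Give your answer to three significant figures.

k_BT = 0.08617 × 65.4 K = 5.6355 meV.
Eᵢ/kT = 0.30698, 1.0026, 1.8987.
Z = Σ gᵢe^(−Eᵢ/kT) = 4·e^(−0.30698) + 2·e^(−1.0026) + 3·e^(−1.8987) = 2.9427 + 0.73385 + 0.44929 = 4.1258.
⟨E⟩ = 3.4041 meV, ⟨E²⟩ = 20.280 meV².
C_V/k_B = (⟨E²⟩ − ⟨E⟩²)/(kT)² = (20.280 − 11.588)/31.759 = 0.274.

0.274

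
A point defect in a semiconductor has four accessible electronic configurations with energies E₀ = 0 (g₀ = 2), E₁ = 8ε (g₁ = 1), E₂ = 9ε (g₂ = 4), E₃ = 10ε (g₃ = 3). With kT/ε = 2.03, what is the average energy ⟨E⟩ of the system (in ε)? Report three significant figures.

0.383 ε

Eᵢ/kT = 0, 3.9409, 4.4335, 4.9261.
Z = Σ gᵢe^(−Eᵢ/kT) = 2·e^(−0) + 1·e^(−3.9409) + 4·e^(−4.4335) + 3·e^(−4.9261) = 2.0000 + 0.019431 + 0.047491 + 0.021764 = 2.0887.
⟨E⟩ = Σ Eᵢ gᵢe^(−Eᵢ/kT) / Z = (0·2.0000 + 8·0.019431 + 9·0.047491 + 10·0.021764) / 2.0887 = 0.383 ε.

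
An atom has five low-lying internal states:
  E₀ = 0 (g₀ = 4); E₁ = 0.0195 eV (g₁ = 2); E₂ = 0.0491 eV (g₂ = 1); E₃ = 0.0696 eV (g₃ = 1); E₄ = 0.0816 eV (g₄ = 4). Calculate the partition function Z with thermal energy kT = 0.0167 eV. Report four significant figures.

Z = 4.721

Eᵢ/kT = 0, 1.16766, 2.94012, 4.16766, 4.88623.
Z = Σ gᵢe^(−Eᵢ/kT) = 4·e^(−0) + 2·e^(−1.16766) + 1·e^(−2.94012) + 1·e^(−4.16766) + 4·e^(−4.88623) = 4.00000 + 0.622188 + 0.0528594 + 0.0154885 + 0.0301993 = 4.72074.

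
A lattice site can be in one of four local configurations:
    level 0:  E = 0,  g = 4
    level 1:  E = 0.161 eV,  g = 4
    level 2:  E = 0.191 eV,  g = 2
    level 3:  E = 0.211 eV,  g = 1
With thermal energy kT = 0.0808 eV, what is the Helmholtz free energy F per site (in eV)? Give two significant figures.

-0.13 eV

Eᵢ/kT = 0, 1.993, 2.364, 2.611.
Z = Σ gᵢe^(−Eᵢ/kT) = 4·e^(−0) + 4·e^(−1.993) + 2·e^(−2.364) + 1·e^(−2.611) = 4.000 + 0.5451 + 0.1881 + 0.07346 = 4.807.
F = −kT ln Z = −0.0808 × ln(4.807) = −0.0808 × 1.570 = -0.13 eV.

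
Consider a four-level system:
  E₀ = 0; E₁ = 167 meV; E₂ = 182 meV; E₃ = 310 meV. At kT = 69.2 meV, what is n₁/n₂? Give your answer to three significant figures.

n₁/n₂ = exp[−(E₁−E₂)/kT] = exp(−(-15 meV)/(69.2 meV)) = exp(0.21676) = 1.24.

1.24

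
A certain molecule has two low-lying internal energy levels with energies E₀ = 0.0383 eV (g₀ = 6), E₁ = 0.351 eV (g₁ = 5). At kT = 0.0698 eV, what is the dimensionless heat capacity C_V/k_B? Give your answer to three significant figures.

Eᵢ/kT = 0.54871, 5.0287.
Z = Σ gᵢe^(−Eᵢ/kT) = 6·e^(−0.54871) + 5·e^(−5.0287) = 3.4662 + 0.032737 = 3.4989.
⟨E⟩ = 0.041226 eV, ⟨E²⟩ = 0.0026059 eV².
C_V/k_B = (⟨E²⟩ − ⟨E⟩²)/(kT)² = (0.0026059 − 0.0016996)/0.0048720 = 0.186.

0.186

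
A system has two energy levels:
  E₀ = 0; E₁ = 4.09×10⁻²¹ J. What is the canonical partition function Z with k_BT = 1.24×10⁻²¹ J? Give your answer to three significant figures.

Z = 1.04

Eᵢ/kT = 0, 3.2984.
Z = Σ e^(−Eᵢ/kT) = e^(−0) + e^(−3.2984) = 1.0000 + 0.036942 = 1.0369.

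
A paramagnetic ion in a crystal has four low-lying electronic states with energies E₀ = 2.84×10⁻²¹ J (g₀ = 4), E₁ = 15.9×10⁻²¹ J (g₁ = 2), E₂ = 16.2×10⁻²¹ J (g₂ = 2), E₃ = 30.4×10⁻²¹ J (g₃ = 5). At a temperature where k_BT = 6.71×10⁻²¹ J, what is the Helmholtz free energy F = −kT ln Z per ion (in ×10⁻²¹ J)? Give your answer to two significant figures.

Eᵢ/kT = 0.4232, 2.370, 2.414, 4.531.
Z = Σ gᵢe^(−Eᵢ/kT) = 4·e^(−0.4232) + 2·e^(−2.370) + 2·e^(−2.414) + 5·e^(−4.531) = 2.620 + 0.1870 + 0.1789 + 0.05385 = 3.040.
F = −kT ln Z = −6.71 × ln(3.040) = −6.71 × 1.112 = -7.5 ×10⁻²¹ J.

-7.5 ×10⁻²¹ J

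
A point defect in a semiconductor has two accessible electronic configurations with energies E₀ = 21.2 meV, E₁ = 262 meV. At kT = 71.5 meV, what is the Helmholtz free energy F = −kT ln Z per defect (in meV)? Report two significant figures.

Eᵢ/kT = 0.2965, 3.664.
Z = Σ e^(−Eᵢ/kT) = e^(−0.2965) + e^(−3.664) = 0.7434 + 0.02563 = 0.7690.
F = −kT ln Z = −71.5 × ln(0.7690) = −71.5 × -0.2627 = 19 meV.

19 meV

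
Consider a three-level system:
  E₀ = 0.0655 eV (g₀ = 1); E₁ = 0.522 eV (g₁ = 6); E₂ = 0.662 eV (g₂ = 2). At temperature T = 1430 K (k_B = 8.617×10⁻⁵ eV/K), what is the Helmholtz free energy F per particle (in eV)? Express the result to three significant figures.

0.0468 eV

k_BT = 8.617×10⁻⁵ × 1430 K = 0.12322 eV.
Eᵢ/kT = 0.53157, 4.2363, 5.3725.
Z = Σ gᵢe^(−Eᵢ/kT) = 1·e^(−0.53157) + 6·e^(−4.2363) + 2·e^(−5.3725) = 0.58768 + 0.086766 + 0.0092850 = 0.68373.
F = −kT ln Z = −0.12322 × ln(0.68373) = −0.12322 × -0.38019 = 0.0468 eV.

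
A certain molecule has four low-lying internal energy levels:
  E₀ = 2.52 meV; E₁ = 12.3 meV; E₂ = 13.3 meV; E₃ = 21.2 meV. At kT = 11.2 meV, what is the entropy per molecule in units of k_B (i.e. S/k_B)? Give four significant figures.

Eᵢ/kT = 0.225000, 1.09821, 1.18750, 1.89286.
Z = Σ e^(−Eᵢ/kT) = e^(−0.225000) + e^(−1.09821) + e^(−1.18750) + e^(−1.89286) = 0.798516 + 0.333467 + 0.304983 + 0.150640 = 1.58761.
⟨E⟩ = Σ EᵢPᵢ = 8.41752 meV.
S/k_B = ln Z + ⟨E⟩/kT = ln(1.58761) + 8.41752/11.2 = 0.462230 + 0.751564 = 1.214.

1.214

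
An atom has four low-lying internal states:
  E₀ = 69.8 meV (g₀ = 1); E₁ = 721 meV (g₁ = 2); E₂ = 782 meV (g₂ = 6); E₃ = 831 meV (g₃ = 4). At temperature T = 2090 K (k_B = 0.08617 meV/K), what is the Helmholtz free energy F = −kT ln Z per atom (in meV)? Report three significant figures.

k_BT = 0.08617 × 2090 K = 180.10 meV.
Eᵢ/kT = 0.38756, 4.0033, 4.3420, 4.6141.
Z = Σ gᵢe^(−Eᵢ/kT) = 1·e^(−0.38756) + 2·e^(−4.0033) + 6·e^(−4.3420) + 4·e^(−4.6141) = 0.67871 + 0.036511 + 0.078063 + 0.039644 = 0.83293.
F = −kT ln Z = −180.10 × ln(0.83293) = −180.10 × -0.18281 = 32.9 meV.

32.9 meV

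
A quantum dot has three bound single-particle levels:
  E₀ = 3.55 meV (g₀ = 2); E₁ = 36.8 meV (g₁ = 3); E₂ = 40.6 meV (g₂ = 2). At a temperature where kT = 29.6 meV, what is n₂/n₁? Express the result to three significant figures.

0.586

n₂/n₁ = (g₂/g₁) exp[−(E₂−E₁)/kT] = (2/3) × exp(−(3.8 meV)/(29.6 meV)) = (2/3) × exp(-0.12838) = 0.586.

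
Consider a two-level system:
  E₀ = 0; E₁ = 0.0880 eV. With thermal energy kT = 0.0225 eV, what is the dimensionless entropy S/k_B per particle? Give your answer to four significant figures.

Eᵢ/kT = 0, 3.91111.
Z = Σ e^(−Eᵢ/kT) = e^(−0) + e^(−3.91111) = 1.00000 + 0.0200183 = 1.02002.
⟨E⟩ = Σ EᵢPᵢ = 0.00172704 eV.
S/k_B = ln Z + ⟨E⟩/kT = ln(1.02002) + 0.00172704/0.0225 = 0.0198222 + 0.0767573 = 0.09658.

0.09658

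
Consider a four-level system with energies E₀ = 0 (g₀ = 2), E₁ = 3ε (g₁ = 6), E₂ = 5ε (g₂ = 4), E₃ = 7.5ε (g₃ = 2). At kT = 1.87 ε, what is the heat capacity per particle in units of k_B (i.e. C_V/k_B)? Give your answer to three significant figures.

Eᵢ/kT = 0, 1.6043, 2.6738, 4.0107.
Z = Σ gᵢe^(−Eᵢ/kT) = 2·e^(−0) + 6·e^(−1.6043) + 4·e^(−2.6738) + 2·e^(−4.0107) = 2.0000 + 1.2062 + 0.27596 + 0.036241 = 3.5184.
⟨E⟩ = 1.4979 ε, ⟨E²⟩ = 5.6257 ε².
C_V/k_B = (⟨E²⟩ − ⟨E⟩²)/(kT)² = (5.6257 − 2.2437)/3.4969 = 0.967.

0.967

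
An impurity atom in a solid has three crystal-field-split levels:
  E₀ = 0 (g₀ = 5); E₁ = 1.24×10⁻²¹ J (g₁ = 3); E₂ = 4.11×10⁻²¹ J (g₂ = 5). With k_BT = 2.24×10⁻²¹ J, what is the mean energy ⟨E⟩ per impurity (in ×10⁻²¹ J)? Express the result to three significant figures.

0.720 ×10⁻²¹ J

Eᵢ/kT = 0, 0.55357, 1.8348.
Z = Σ gᵢe^(−Eᵢ/kT) = 5·e^(−0) + 3·e^(−0.55357) + 5·e^(−1.8348) = 5.0000 + 1.7247 + 0.79823 = 7.5229.
⟨E⟩ = Σ Eᵢ gᵢe^(−Eᵢ/kT) / Z = (0·5.0000 + 1.24·1.7247 + 4.11·0.79823) / 7.5229 = 0.720 ×10⁻²¹ J.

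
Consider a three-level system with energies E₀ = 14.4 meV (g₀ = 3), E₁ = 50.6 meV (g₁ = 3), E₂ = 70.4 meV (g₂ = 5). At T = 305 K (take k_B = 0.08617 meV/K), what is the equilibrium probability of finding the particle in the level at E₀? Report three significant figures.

k_BT = 0.08617 × 305 K = 26.282 meV.
Eᵢ/kT = 0.54790, 1.9253, 2.6786.
Z = Σ gᵢe^(−Eᵢ/kT) = 3·e^(−0.54790) + 3·e^(−1.9253) + 5·e^(−2.6786) = 1.7345 + 0.43750 + 0.34330 = 2.5153.
P₀ = g₀ e^(−E₀/kT) / Z = 1.7345/2.5153 = 0.690.

0.690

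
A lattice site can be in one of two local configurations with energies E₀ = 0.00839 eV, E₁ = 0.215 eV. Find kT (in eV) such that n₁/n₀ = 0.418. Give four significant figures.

0.2369 eV

n₁/n₀ = exp[−(E₁−E₀)/kT] = 0.418.
⇒ (E₁−E₀)/kT = ln(1/0.418) = ln(2.39234) = 0.872272.
kT = 0.20661 eV / 0.872272 = 0.2369 eV.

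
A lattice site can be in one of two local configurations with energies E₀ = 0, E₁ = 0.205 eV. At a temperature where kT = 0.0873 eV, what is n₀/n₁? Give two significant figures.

n₀/n₁ = exp[−(E₀−E₁)/kT] = exp(−(-0.205 eV)/(0.0873 eV)) = exp(2.348) = 10.

10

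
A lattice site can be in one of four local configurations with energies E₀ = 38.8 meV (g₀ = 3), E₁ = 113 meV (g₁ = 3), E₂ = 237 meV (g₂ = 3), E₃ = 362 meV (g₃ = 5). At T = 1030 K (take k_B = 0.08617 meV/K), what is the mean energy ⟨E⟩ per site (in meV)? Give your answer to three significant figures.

81.4 meV

k_BT = 0.08617 × 1030 K = 88.755 meV.
Eᵢ/kT = 0.43716, 1.2732, 2.6703, 4.0786.
Z = Σ gᵢe^(−Eᵢ/kT) = 3·e^(−0.43716) + 3·e^(−1.2732) + 3·e^(−2.6703) + 5·e^(−4.0786) = 1.9376 + 0.83980 + 0.20769 + 0.084656 = 3.0697.
⟨E⟩ = Σ Eᵢ gᵢe^(−Eᵢ/kT) / Z = (38.8·1.9376 + 113·0.83980 + 237·0.20769 + 362·0.084656) / 3.0697 = 81.4 meV.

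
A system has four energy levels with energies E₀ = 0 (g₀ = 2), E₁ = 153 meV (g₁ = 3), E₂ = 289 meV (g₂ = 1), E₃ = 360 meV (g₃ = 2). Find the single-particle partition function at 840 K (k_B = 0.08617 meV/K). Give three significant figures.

k_BT = 0.08617 × 840 K = 72.383 meV.
Eᵢ/kT = 0, 2.1138, 3.9927, 4.9735.
Z = Σ gᵢe^(−Eᵢ/kT) = 2·e^(−0) + 3·e^(−2.1138) + 1·e^(−3.9927) + 2·e^(−4.9735) = 2.0000 + 0.36233 + 0.018450 + 0.013838 = 2.3946.

Z = 2.39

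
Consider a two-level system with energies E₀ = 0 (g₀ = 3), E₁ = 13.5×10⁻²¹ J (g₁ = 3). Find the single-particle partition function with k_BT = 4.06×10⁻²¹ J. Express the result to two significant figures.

Eᵢ/kT = 0, 3.325.
Z = Σ gᵢe^(−Eᵢ/kT) = 3·e^(−0) + 3·e^(−3.325) = 3.000 + 0.1079 = 3.108.

Z = 3.1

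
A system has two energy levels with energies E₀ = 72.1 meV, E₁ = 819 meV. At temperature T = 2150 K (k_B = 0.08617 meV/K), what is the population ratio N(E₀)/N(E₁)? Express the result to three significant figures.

56.3

k_BT = 0.08617 × 2150 K = 185.27 meV.
n₀/n₁ = exp[−(E₀−E₁)/kT] = exp(−(-746.9 meV)/(185.27 meV)) = exp(4.0314) = 56.3.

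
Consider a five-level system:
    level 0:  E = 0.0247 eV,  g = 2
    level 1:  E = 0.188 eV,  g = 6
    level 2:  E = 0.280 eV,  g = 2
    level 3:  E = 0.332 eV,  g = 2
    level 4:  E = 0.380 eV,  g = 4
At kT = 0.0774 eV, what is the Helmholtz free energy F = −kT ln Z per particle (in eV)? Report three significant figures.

-0.0572 eV

Eᵢ/kT = 0.31912, 2.4289, 3.6176, 4.2894, 4.9096.
Z = Σ gᵢe^(−Eᵢ/kT) = 2·e^(−0.31912) + 6·e^(−2.4289) + 2·e^(−3.6176) + 2·e^(−4.2894) + 4·e^(−4.9096) = 1.4536 + 0.52880 + 0.053694 + 0.027426 + 0.029502 = 2.0930.
F = −kT ln Z = −0.0774 × ln(2.0930) = −0.0774 × 0.73860 = -0.0572 eV.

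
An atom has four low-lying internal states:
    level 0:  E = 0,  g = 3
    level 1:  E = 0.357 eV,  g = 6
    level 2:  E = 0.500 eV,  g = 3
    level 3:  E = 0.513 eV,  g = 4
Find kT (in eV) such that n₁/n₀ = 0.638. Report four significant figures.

0.3125 eV

n₁/n₀ = (g₁/g₀) exp[−(E₁−E₀)/kT] = 0.638.
⇒ (E₁−E₀)/kT = ln((6/3)/0.638) = ln(3.13480) = 1.14257.
kT = 0.357 eV / 1.14257 = 0.3125 eV.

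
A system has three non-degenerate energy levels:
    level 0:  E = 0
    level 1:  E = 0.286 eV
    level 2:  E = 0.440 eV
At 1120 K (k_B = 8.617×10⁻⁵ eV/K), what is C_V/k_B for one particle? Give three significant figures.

0.596

k_BT = 8.617×10⁻⁵ × 1120 K = 0.096510 eV.
Eᵢ/kT = 0, 2.9634, 4.5591.
Z = Σ e^(−Eᵢ/kT) = e^(−0) + e^(−2.9634) + e^(−4.5591) = 1.0000 + 0.051643 + 0.010471 = 1.0621.
⟨E⟩ = 0.018244 eV, ⟨E²⟩ = 0.0058859 eV².
C_V/k_B = (⟨E²⟩ − ⟨E⟩²)/(kT)² = (0.0058859 − 0.00033284)/0.0093142 = 0.596.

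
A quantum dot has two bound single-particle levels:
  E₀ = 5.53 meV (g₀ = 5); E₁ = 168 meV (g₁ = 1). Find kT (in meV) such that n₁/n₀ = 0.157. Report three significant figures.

671 meV

n₁/n₀ = (g₁/g₀) exp[−(E₁−E₀)/kT] = 0.157.
⇒ (E₁−E₀)/kT = ln((1/5)/0.157) = ln(1.2739) = 0.24208.
kT = 162.47 meV / 0.24208 = 671 meV.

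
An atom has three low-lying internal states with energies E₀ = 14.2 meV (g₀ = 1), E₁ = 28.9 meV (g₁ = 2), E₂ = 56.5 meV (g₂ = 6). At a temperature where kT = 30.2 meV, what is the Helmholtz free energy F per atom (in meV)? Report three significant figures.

Eᵢ/kT = 0.47020, 0.95695, 1.8709.
Z = Σ gᵢe^(−Eᵢ/kT) = 1·e^(−0.47020) + 2·e^(−0.95695) + 6·e^(−1.8709) = 0.62488 + 0.76812 + 0.92391 = 2.3169.
F = −kT ln Z = −30.2 × ln(2.3169) = −30.2 × 0.84023 = -25.4 meV.

-25.4 meV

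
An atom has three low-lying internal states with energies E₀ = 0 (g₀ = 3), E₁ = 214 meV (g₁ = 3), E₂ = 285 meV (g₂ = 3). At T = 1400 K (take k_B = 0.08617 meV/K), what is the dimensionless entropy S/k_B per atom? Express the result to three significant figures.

1.75

k_BT = 0.08617 × 1400 K = 120.64 meV.
Eᵢ/kT = 0, 1.7739, 2.3624.
Z = Σ gᵢe^(−Eᵢ/kT) = 3·e^(−0) + 3·e^(−1.7739) + 3·e^(−2.3624) = 3.0000 + 0.50901 + 0.28258 = 3.7916.
⟨E⟩ = Σ EᵢPᵢ = 49.969 meV.
S/k_B = ln Z + ⟨E⟩/kT = ln(3.7916) + 49.969/120.64 = 1.3328 + 0.41420 = 1.75.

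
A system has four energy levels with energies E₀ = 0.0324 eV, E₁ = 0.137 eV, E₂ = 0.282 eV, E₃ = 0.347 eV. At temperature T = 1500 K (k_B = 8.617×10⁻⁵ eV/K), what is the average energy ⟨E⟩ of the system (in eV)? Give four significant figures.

k_BT = 8.617×10⁻⁵ × 1500 K = 0.129255 eV.
Eᵢ/kT = 0.250667, 1.05992, 2.18173, 2.68462.
Z = Σ e^(−Eᵢ/kT) = e^(−0.250667) + e^(−1.05992) + e^(−2.18173) + e^(−2.68462) = 0.778281 + 0.346484 + 0.112846 + 0.0682471 = 1.30586.
⟨E⟩ = Σ Eᵢ e^(−Eᵢ/kT) / Z = (0.0324·0.778281 + 0.137·0.346484 + 0.282·0.112846 + 0.347·0.0682471) / 1.30586 = 0.09816 eV.

0.09816 eV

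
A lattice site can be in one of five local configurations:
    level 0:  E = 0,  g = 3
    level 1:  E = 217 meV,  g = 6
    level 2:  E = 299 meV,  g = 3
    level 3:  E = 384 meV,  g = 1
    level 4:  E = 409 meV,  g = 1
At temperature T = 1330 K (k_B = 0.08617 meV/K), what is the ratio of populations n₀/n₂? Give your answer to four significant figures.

k_BT = 0.08617 × 1330 K = 114.606 meV.
n₀/n₂ = (g₀/g₂) exp[−(E₀−E₂)/kT] = (3/3) × exp(−(-299 meV)/(114.606 meV)) = (3/3) × exp(2.60894) = 13.58.

13.58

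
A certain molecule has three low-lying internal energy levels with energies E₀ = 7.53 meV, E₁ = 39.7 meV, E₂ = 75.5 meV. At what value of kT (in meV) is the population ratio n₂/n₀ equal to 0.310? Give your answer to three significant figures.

n₂/n₀ = exp[−(E₂−E₀)/kT] = 0.310.
⇒ (E₂−E₀)/kT = ln(1/0.310) = ln(3.2258) = 1.1712.
kT = 67.97 meV / 1.1712 = 58.0 meV.

58.0 meV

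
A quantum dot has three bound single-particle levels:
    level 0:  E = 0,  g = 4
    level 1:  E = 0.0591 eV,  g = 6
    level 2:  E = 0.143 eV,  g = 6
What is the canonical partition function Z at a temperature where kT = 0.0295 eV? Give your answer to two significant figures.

Z = 4.9

Eᵢ/kT = 0, 2.003, 4.847.
Z = Σ gᵢe^(−Eᵢ/kT) = 4·e^(−0) + 6·e^(−2.003) + 6·e^(−4.847) = 4.000 + 0.8096 + 0.04711 = 4.857.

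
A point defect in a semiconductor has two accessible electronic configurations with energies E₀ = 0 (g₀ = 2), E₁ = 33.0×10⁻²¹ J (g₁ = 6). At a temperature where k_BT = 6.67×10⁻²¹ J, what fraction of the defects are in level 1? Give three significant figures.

Eᵢ/kT = 0, 4.9475.
Z = Σ gᵢe^(−Eᵢ/kT) = 2·e^(−0) + 6·e^(−4.9475) = 2.0000 + 0.042607 = 2.0426.
P₁ = g₁ e^(−E₁/kT) / Z = 0.042607/2.0426 = 0.0209.

0.0209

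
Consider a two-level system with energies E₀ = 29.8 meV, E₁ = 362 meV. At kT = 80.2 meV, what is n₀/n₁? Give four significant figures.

n₀/n₁ = exp[−(E₀−E₁)/kT] = exp(−(-332.2 meV)/(80.2 meV)) = exp(4.14214) = 62.94.

62.94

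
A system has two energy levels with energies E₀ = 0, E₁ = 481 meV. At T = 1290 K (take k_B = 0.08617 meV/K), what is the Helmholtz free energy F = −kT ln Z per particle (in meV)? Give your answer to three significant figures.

-1.46 meV

k_BT = 0.08617 × 1290 K = 111.16 meV.
Eᵢ/kT = 0, 4.3271.
Z = Σ e^(−Eᵢ/kT) = e^(−0) + e^(−4.3271) = 1.0000 + 0.013206 = 1.0132.
F = −kT ln Z = −111.16 × ln(1.0132) = −111.16 × 0.013114 = -1.46 meV.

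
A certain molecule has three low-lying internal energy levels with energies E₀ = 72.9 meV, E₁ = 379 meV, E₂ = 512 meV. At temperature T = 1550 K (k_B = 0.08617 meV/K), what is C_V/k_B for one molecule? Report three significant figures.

k_BT = 0.08617 × 1550 K = 133.56 meV.
Eᵢ/kT = 0.54582, 2.8377, 3.8335.
Z = Σ e^(−Eᵢ/kT) = e^(−0.54582) + e^(−2.8377) + e^(−3.8335) = 0.57937 + 0.058560 + 0.021634 = 0.65956.
⟨E⟩ = 114.48 meV, ⟨E²⟩ = 26020 meV².
C_V/k_B = (⟨E²⟩ − ⟨E⟩²)/(kT)² = (26020 − 13106)/17838 = 0.724.

0.724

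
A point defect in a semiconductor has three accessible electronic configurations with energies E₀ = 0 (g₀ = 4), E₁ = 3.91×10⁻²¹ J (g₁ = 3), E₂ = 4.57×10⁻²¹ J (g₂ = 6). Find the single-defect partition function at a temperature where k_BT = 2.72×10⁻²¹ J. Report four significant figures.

Z = 5.831

Eᵢ/kT = 0, 1.43750, 1.68015.
Z = Σ gᵢe^(−Eᵢ/kT) = 4·e^(−0) + 3·e^(−1.43750) + 6·e^(−1.68015) = 4.00000 + 0.712562 + 1.11808 = 5.83064.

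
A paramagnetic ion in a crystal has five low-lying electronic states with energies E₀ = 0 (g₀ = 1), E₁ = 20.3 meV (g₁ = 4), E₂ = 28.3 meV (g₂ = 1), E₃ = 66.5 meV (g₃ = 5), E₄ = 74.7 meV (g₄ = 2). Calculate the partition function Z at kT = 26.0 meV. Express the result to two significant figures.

Eᵢ/kT = 0, 0.7808, 1.088, 2.558, 2.873.
Z = Σ gᵢe^(−Eᵢ/kT) = 1·e^(−0) + 4·e^(−0.7808) + 1·e^(−1.088) + 5·e^(−2.558) + 2·e^(−2.873) = 1.000 + 1.832 + 0.3369 + 0.3873 + 0.1131 = 3.669.

Z = 3.7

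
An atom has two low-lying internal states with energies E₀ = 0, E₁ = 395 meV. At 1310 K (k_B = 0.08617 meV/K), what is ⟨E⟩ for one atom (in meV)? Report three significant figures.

k_BT = 0.08617 × 1310 K = 112.88 meV.
Eᵢ/kT = 0, 3.4993.
Z = Σ e^(−Eᵢ/kT) = e^(−0) + e^(−3.4993) = 1.0000 + 0.030219 = 1.0302.
⟨E⟩ = Σ Eᵢ e^(−Eᵢ/kT) / Z = (0·1.0000 + 395·0.030219) / 1.0302 = 11.6 meV.

11.6 meV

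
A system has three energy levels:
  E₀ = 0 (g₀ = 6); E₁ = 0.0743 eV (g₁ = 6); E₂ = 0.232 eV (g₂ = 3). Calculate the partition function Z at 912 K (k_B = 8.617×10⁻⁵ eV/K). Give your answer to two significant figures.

Z = 8.5

k_BT = 8.617×10⁻⁵ × 912 K = 0.07859 eV.
Eᵢ/kT = 0, 0.9454, 2.952.
Z = Σ gᵢe^(−Eᵢ/kT) = 6·e^(−0) + 6·e^(−0.9454) + 3·e^(−2.952) = 6.000 + 2.331 + 0.1567 = 8.488.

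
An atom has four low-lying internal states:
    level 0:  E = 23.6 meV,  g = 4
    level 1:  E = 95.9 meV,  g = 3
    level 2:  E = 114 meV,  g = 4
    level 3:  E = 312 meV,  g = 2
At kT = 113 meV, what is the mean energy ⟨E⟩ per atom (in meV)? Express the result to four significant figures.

Eᵢ/kT = 0.208850, 0.848673, 1.00885, 2.76106.
Z = Σ gᵢe^(−Eᵢ/kT) = 4·e^(−0.208850) + 3·e^(−0.848673) + 4·e^(−1.00885) + 2·e^(−2.76106) = 3.24607 + 1.28395 + 1.45855 + 0.126449 = 6.11502.
⟨E⟩ = Σ Eᵢ gᵢe^(−Eᵢ/kT) / Z = (23.6·3.24607 + 95.9·1.28395 + 114·1.45855 + 312·0.126449) / 6.11502 = 66.31 meV.

66.31 meV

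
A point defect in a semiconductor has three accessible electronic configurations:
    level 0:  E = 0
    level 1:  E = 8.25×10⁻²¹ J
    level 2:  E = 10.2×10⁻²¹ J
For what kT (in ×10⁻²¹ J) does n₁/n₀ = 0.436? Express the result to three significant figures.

n₁/n₀ = exp[−(E₁−E₀)/kT] = 0.436.
⇒ (E₁−E₀)/kT = ln(1/0.436) = ln(2.2936) = 0.83012.
kT = 8.25 ×10⁻²¹ J / 0.83012 = 9.94 ×10⁻²¹ J.

9.94 ×10⁻²¹ J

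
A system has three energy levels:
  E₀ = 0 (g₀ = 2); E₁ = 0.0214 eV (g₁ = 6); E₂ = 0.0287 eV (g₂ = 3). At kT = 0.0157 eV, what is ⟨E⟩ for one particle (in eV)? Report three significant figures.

0.0116 eV

Eᵢ/kT = 0, 1.3631, 1.8280.
Z = Σ gᵢe^(−Eᵢ/kT) = 2·e^(−0) + 6·e^(−1.3631) + 3·e^(−1.8280) = 2.0000 + 1.5352 + 0.48220 = 4.0174.
⟨E⟩ = Σ Eᵢ gᵢe^(−Eᵢ/kT) / Z = (0·2.0000 + 0.0214·1.5352 + 0.0287·0.48220) / 4.0174 = 0.0116 eV.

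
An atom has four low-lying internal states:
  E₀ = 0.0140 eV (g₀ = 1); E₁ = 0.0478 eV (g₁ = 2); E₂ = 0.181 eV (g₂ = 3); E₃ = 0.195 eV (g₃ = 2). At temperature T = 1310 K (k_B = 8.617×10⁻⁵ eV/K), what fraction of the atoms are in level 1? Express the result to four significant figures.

0.4155

k_BT = 8.617×10⁻⁵ × 1310 K = 0.112883 eV.
Eᵢ/kT = 0.124022, 0.423447, 1.60343, 1.72745.
Z = Σ gᵢe^(−Eᵢ/kT) = 1·e^(−0.124022) + 2·e^(−0.423447) + 3·e^(−1.60343) + 2·e^(−1.72745) = 0.883360 + 1.30957 + 0.603616 + 0.355474 = 3.15202.
P₁ = g₁ e^(−E₁/kT) / Z = 1.30957/3.15202 = 0.4155.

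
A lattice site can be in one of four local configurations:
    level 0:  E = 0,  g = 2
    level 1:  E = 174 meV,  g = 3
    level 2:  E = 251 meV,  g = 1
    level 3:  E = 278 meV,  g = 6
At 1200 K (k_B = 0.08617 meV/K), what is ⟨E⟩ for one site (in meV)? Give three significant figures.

76.2 meV

k_BT = 0.08617 × 1200 K = 103.40 meV.
Eᵢ/kT = 0, 1.6828, 2.4275, 2.6886.
Z = Σ gᵢe^(−Eᵢ/kT) = 2·e^(−0) + 3·e^(−1.6828) + 1·e^(−2.4275) + 6·e^(−2.6886) = 2.0000 + 0.55756 + 0.088257 + 0.40786 = 3.0537.
⟨E⟩ = Σ Eᵢ gᵢe^(−Eᵢ/kT) / Z = (0·2.0000 + 174·0.55756 + 251·0.088257 + 278·0.40786) / 3.0537 = 76.2 meV.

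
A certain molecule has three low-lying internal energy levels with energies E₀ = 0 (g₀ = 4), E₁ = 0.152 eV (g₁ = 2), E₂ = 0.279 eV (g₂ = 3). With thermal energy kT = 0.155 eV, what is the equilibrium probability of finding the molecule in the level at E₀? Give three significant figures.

Eᵢ/kT = 0, 0.98065, 1.8000.
Z = Σ gᵢe^(−Eᵢ/kT) = 4·e^(−0) + 2·e^(−0.98065) + 3·e^(−1.8000) = 4.0000 + 0.75013 + 0.49590 = 5.2460.
P₀ = g₀ e^(−E₀/kT) / Z = 4.0000/5.2460 = 0.762.

0.762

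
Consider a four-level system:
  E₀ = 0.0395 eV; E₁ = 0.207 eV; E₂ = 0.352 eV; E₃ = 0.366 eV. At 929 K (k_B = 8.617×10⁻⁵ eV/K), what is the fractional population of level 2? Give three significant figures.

0.0174

k_BT = 8.617×10⁻⁵ × 929 K = 0.080052 eV.
Eᵢ/kT = 0.49343, 2.5858, 4.3971, 4.5720.
Z = Σ e^(−Eᵢ/kT) = e^(−0.49343) + e^(−2.5858) + e^(−4.3971) + e^(−4.5720) = 0.61053 + 0.075336 + 0.012313 + 0.010337 = 0.70852.
P₂ = e^(−E₂/kT) / Z = 0.012313/0.70852 = 0.0174.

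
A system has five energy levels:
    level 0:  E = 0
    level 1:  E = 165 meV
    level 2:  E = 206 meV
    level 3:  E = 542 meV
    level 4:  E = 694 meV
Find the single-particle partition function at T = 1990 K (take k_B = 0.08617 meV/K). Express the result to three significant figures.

k_BT = 0.08617 × 1990 K = 171.48 meV.
Eᵢ/kT = 0, 0.96221, 1.2013, 3.1607, 4.0471.
Z = Σ e^(−Eᵢ/kT) = e^(−0) + e^(−0.96221) + e^(−1.2013) + e^(−3.1607) + e^(−4.0471) = 1.0000 + 0.38205 + 0.30080 + 0.042396 + 0.017473 = 1.7427.

Z = 1.74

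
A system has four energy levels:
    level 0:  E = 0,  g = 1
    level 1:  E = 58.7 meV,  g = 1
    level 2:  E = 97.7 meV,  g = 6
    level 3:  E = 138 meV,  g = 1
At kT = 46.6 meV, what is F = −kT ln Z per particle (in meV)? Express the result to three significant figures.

Eᵢ/kT = 0, 1.2597, 2.0966, 2.9614.
Z = Σ gᵢe^(−Eᵢ/kT) = 1·e^(−0) + 1·e^(−1.2597) + 6·e^(−2.0966) + 1·e^(−2.9614) = 1.0000 + 0.28374 + 0.73724 + 0.051746 = 2.0727.
F = −kT ln Z = −46.6 × ln(2.0727) = −46.6 × 0.72885 = -34.0 meV.

-34.0 meV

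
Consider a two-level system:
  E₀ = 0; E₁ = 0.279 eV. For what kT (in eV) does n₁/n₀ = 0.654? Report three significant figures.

n₁/n₀ = exp[−(E₁−E₀)/kT] = 0.654.
⇒ (E₁−E₀)/kT = ln(1/0.654) = ln(1.5291) = 0.42468.
kT = 0.279 eV / 0.42468 = 0.657 eV.

0.657 eV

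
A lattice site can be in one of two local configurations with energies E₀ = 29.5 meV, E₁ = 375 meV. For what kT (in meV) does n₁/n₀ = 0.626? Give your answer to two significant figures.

740 meV

n₁/n₀ = exp[−(E₁−E₀)/kT] = 0.626.
⇒ (E₁−E₀)/kT = ln(1/0.626) = ln(1.597) = 0.4681.
kT = 345.5 meV / 0.4681 = 740 meV.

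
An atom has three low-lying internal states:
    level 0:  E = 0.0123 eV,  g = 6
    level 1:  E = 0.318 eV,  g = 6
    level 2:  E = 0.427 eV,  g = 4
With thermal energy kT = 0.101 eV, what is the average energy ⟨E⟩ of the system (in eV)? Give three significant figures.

0.0306 eV

Eᵢ/kT = 0.12178, 3.1485, 4.2277.
Z = Σ gᵢe^(−Eᵢ/kT) = 6·e^(−0.12178) + 6·e^(−3.1485) + 4·e^(−4.2277) = 5.3121 + 0.25750 + 0.058344 = 5.6279.
⟨E⟩ = Σ Eᵢ gᵢe^(−Eᵢ/kT) / Z = (0.0123·5.3121 + 0.318·0.25750 + 0.427·0.058344) / 5.6279 = 0.0306 eV.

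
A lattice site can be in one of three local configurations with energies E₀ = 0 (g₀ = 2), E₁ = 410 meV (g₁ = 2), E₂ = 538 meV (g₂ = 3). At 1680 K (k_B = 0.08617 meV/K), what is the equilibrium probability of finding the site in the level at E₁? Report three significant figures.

0.0538

k_BT = 0.08617 × 1680 K = 144.77 meV.
Eᵢ/kT = 0, 2.8321, 3.7162.
Z = Σ gᵢe^(−Eᵢ/kT) = 2·e^(−0) + 2·e^(−2.8321) + 3·e^(−3.7162) = 2.0000 + 0.11778 + 0.072979 = 2.1908.
P₁ = g₁ e^(−E₁/kT) / Z = 0.11778/2.1908 = 0.0538.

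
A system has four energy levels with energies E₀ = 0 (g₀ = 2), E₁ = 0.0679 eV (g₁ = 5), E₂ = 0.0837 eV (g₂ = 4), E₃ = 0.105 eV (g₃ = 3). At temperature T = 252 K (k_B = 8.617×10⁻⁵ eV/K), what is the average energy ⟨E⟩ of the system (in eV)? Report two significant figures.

0.011 eV

k_BT = 8.617×10⁻⁵ × 252 K = 0.02171 eV.
Eᵢ/kT = 0, 3.128, 3.855, 4.836.
Z = Σ gᵢe^(−Eᵢ/kT) = 2·e^(−0) + 5·e^(−3.128) + 4·e^(−3.855) + 3·e^(−4.836) = 2.000 + 0.2190 + 0.08469 + 0.02382 = 2.328.
⟨E⟩ = Σ Eᵢ gᵢe^(−Eᵢ/kT) / Z = (0·2.000 + 0.0679·0.2190 + 0.0837·0.08469 + 0.105·0.02382) / 2.328 = 0.011 eV.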